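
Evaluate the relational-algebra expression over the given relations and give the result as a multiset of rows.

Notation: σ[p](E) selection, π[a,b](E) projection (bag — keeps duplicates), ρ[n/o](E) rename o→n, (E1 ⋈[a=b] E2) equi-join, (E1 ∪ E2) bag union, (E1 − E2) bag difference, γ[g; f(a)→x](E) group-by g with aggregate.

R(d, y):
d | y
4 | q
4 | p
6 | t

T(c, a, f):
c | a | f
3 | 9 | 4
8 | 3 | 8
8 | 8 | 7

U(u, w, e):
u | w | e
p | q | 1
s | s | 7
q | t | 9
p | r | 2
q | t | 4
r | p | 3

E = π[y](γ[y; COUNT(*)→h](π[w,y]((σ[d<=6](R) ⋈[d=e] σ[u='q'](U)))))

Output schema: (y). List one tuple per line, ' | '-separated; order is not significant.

Per-node cardinality:
  R → 3
  σ[d<=6](R) → 3
  U → 6
  σ[u='q'](U) → 2
  (σ[d<=6](R) ⋈[d=e] σ[u='q'](U)) → 2
  π[w,y]((σ[d<=6](R) ⋈[d=e] σ[u='q'](U))) → 2
  γ[y; COUNT(*)→h](π[w,y]((σ[d<=6](R) ⋈[d=e] σ[u='q'](U)))) → 2
  π[y](γ[y; COUNT(*)→h](π[w,y]((σ[d<=6](R) ⋈[d=e] σ[u='q'](U))))) → 2

== RESULT ==
y
p
q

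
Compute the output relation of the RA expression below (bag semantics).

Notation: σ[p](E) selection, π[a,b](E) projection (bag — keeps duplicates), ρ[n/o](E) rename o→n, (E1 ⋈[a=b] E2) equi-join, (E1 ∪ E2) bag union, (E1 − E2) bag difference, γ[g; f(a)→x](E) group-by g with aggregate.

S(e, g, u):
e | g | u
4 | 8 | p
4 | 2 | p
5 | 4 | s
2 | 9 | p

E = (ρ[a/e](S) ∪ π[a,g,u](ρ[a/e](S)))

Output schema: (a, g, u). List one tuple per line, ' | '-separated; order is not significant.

Stepwise |·|:
  S → 4
  ρ[a/e](S) → 4
  S → 4
  ρ[a/e](S) → 4
  π[a,g,u](ρ[a/e](S)) → 4
  (ρ[a/e](S) ∪ π[a,g,u](ρ[a/e](S))) → 8

== RESULT ==
a | g | u
2 | 9 | p
2 | 9 | p
4 | 2 | p
4 | 2 | p
4 | 8 | p
4 | 8 | p
5 | 4 | s
5 | 4 | s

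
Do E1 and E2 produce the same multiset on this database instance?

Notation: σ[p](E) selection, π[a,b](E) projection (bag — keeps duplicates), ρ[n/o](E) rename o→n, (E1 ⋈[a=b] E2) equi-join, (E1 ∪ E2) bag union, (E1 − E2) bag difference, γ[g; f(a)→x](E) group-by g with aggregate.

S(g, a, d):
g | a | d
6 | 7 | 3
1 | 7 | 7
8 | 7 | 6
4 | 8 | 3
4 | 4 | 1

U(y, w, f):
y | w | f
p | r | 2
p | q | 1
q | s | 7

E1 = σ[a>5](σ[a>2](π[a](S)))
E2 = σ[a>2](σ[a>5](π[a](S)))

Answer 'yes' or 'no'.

E1 subexpression sizes:
  S → 5
  π[a](S) → 5
  σ[a>2](π[a](S)) → 5
  σ[a>5](σ[a>2](π[a](S))) → 4
E2 subexpression sizes:
  S → 5
  π[a](S) → 5
  σ[a>5](π[a](S)) → 4
  σ[a>2](σ[a>5](π[a](S))) → 4

E1 and E2 produce the same multiset:
a
7
7
7
8

yes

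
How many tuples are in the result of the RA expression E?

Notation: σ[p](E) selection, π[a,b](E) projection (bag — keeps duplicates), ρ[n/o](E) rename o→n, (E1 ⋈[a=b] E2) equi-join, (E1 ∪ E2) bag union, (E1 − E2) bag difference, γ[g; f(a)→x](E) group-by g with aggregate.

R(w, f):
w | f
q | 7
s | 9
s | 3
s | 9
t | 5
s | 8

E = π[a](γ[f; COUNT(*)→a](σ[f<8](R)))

Per-node cardinality:
  R → 6
  σ[f<8](R) → 3
  γ[f; COUNT(*)→a](σ[f<8](R)) → 3
  π[a](γ[f; COUNT(*)→a](σ[f<8](R))) → 3

|E| = 3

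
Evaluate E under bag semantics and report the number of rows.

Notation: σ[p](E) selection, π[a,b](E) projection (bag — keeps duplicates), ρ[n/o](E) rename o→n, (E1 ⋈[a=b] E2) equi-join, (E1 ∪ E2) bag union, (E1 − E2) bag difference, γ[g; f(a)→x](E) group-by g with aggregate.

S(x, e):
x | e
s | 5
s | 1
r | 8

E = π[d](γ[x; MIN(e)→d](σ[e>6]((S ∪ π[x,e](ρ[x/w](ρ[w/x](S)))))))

Per-node cardinality:
  S → 3
  S → 3
  ρ[w/x](S) → 3
  ρ[x/w](ρ[w/x](S)) → 3
  π[x,e](ρ[x/w](ρ[w/x](S))) → 3
  (S ∪ π[x,e](ρ[x/w](ρ[w/x](S)))) → 6
  σ[e>6]((S ∪ π[x,e](ρ[x/w](ρ[w/x](S))))) → 2
  γ[x; MIN(e)→d](σ[e>6]((S ∪ π[x,e](ρ[x/w](ρ[w/x](S)))))) → 1
  π[d](γ[x; MIN(e)→d](σ[e>6]((S ∪ π[x,e](ρ[x/w](ρ[w/x](S))))))) → 1

|E| = 1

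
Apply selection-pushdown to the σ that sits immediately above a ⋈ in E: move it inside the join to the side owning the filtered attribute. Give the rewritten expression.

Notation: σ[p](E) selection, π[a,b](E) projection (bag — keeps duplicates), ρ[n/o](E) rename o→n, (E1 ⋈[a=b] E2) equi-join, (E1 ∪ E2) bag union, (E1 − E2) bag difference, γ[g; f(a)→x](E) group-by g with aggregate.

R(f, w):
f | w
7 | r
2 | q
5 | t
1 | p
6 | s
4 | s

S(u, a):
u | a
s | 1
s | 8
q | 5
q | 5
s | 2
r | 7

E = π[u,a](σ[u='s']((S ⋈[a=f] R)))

σ filters on u, owned by the left side.
E' = π[u,a]((σ[u='s'](S) ⋈[a=f] R))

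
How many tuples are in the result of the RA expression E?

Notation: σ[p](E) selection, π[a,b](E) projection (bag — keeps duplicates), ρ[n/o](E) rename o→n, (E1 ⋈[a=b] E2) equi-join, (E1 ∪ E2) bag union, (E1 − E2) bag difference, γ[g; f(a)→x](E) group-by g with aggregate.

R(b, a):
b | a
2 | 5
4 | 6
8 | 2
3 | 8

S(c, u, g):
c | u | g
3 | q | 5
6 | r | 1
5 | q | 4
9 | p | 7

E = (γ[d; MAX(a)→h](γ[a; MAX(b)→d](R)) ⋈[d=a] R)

Subexpression sizes:
  R → 4
  γ[a; MAX(b)→d](R) → 4
  γ[d; MAX(a)→h](γ[a; MAX(b)→d](R)) → 4
  R → 4
  (γ[d; MAX(a)→h](γ[a; MAX(b)→d](R)) ⋈[d=a] R) → 2

|E| = 2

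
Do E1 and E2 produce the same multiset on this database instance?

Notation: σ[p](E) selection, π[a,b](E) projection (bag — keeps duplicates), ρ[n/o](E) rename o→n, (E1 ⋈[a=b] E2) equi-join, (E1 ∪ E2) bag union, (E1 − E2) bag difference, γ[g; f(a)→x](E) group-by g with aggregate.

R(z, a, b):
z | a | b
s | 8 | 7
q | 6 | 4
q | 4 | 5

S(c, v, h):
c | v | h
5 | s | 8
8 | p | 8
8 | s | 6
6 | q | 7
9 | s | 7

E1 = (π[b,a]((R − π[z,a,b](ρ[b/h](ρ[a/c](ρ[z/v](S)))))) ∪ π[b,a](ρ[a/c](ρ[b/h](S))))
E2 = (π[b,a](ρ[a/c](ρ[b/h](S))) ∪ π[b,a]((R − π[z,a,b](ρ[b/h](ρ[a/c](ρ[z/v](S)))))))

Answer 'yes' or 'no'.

E1 stepwise |·|:
  R → 3
  S → 5
  ρ[z/v](S) → 5
  ρ[a/c](ρ[z/v](S)) → 5
  ρ[b/h](ρ[a/c](ρ[z/v](S))) → 5
  π[z,a,b](ρ[b/h](ρ[a/c](ρ[z/v](S)))) → 5
  (R − π[z,a,b](ρ[b/h](ρ[a/c](ρ[z/v](S))))) → 3
  π[b,a]((R − π[z,a,b](ρ[b/h](ρ[a/c](ρ[z/v](S)))))) → 3
  S → 5
  ρ[b/h](S) → 5
  ρ[a/c](ρ[b/h](S)) → 5
  π[b,a](ρ[a/c](ρ[b/h](S))) → 5
  (π[b,a]((R − π[z,a,b](ρ[b/h](ρ[a/c](ρ[z/v](S)))))) ∪ π[b,a](ρ[a/c](ρ[b/h](S)))) → 8
E2 stepwise |·|:
  S → 5
  ρ[b/h](S) → 5
  ρ[a/c](ρ[b/h](S)) → 5
  π[b,a](ρ[a/c](ρ[b/h](S))) → 5
  R → 3
  S → 5
  ρ[z/v](S) → 5
  ρ[a/c](ρ[z/v](S)) → 5
  ρ[b/h](ρ[a/c](ρ[z/v](S))) → 5
  π[z,a,b](ρ[b/h](ρ[a/c](ρ[z/v](S)))) → 5
  (R − π[z,a,b](ρ[b/h](ρ[a/c](ρ[z/v](S))))) → 3
  π[b,a]((R − π[z,a,b](ρ[b/h](ρ[a/c](ρ[z/v](S)))))) → 3
  (π[b,a](ρ[a/c](ρ[b/h](S))) ∪ π[b,a]((R − π[z,a,b](ρ[b/h](ρ[a/c](ρ[z/v](S))))))) → 8

E1 and E2 produce the same multiset:
b | a
4 | 6
5 | 4
6 | 8
7 | 6
7 | 8
7 | 9
8 | 5
8 | 8

yes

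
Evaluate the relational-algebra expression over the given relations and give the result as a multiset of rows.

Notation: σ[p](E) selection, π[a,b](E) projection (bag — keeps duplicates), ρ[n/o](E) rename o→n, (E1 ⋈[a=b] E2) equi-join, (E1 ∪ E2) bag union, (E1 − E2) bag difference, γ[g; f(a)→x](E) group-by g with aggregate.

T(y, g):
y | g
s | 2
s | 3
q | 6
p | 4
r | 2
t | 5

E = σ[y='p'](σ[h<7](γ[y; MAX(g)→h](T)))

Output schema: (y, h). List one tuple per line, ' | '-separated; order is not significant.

Row counts bottom-up:
  T → 6
  γ[y; MAX(g)→h](T) → 5
  σ[h<7](γ[y; MAX(g)→h](T)) → 5
  σ[y='p'](σ[h<7](γ[y; MAX(g)→h](T))) → 1

== RESULT ==
y | h
p | 4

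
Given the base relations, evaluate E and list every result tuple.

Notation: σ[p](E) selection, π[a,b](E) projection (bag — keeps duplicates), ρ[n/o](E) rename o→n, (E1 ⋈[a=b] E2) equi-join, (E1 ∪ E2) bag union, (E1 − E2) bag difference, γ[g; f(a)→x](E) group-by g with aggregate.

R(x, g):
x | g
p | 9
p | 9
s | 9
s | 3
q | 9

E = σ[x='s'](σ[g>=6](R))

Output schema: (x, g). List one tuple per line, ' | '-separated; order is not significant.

Per-node cardinality:
  R → 5
  σ[g>=6](R) → 4
  σ[x='s'](σ[g>=6](R)) → 1

== RESULT ==
x | g
s | 9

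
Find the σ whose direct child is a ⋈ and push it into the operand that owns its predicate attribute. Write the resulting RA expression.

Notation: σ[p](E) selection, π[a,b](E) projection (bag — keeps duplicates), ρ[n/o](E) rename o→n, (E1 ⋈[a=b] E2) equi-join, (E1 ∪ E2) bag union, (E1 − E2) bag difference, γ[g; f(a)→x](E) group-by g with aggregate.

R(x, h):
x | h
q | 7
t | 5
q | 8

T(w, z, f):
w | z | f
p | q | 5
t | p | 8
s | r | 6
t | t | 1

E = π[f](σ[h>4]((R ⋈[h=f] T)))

σ filters on h, owned by the left side.
E' = π[f]((σ[h>4](R) ⋈[h=f] T))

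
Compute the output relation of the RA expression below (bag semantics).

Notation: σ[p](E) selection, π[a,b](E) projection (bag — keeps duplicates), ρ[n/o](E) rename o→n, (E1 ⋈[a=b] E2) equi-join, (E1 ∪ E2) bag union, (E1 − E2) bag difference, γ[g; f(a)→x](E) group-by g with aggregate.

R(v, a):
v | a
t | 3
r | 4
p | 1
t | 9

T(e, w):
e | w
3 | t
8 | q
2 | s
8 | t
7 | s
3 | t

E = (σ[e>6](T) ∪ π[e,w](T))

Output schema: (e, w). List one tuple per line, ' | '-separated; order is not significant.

Per-node cardinality:
  T → 6
  σ[e>6](T) → 3
  T → 6
  π[e,w](T) → 6
  (σ[e>6](T) ∪ π[e,w](T)) → 9

== RESULT ==
e | w
2 | s
3 | t
3 | t
7 | s
7 | s
8 | q
8 | q
8 | t
8 | t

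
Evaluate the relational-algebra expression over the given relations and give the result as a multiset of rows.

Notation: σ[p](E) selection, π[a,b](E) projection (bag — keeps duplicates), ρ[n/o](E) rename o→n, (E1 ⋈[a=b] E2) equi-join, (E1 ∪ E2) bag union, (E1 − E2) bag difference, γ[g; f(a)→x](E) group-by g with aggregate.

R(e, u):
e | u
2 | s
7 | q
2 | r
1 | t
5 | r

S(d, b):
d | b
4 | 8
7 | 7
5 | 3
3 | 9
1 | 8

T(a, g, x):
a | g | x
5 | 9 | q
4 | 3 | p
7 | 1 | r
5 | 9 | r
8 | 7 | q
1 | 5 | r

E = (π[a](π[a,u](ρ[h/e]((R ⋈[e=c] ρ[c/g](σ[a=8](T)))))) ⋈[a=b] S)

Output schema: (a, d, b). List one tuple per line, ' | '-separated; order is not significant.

Row counts bottom-up:
  R → 5
  T → 6
  σ[a=8](T) → 1
  ρ[c/g](σ[a=8](T)) → 1
  (R ⋈[e=c] ρ[c/g](σ[a=8](T))) → 1
  ρ[h/e]((R ⋈[e=c] ρ[c/g](σ[a=8](T)))) → 1
  π[a,u](ρ[h/e]((R ⋈[e=c] ρ[c/g](σ[a=8](T))))) → 1
  π[a](π[a,u](ρ[h/e]((R ⋈[e=c] ρ[c/g](σ[a=8](T)))))) → 1
  S → 5
  (π[a](π[a,u](ρ[h/e]((R ⋈[e=c] ρ[c/g](σ[a=8](T)))))) ⋈[a=b] S) → 2

== RESULT ==
a | d | b
8 | 1 | 8
8 | 4 | 8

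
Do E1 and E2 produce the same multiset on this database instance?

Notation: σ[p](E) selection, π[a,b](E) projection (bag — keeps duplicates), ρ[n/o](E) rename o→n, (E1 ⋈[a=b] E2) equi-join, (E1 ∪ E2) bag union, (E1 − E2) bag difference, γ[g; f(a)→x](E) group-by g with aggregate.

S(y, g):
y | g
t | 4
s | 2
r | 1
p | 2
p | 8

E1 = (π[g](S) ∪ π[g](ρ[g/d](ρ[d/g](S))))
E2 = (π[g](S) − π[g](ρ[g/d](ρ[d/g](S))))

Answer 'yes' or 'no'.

E1 stepwise |·|:
  S → 5
  π[g](S) → 5
  S → 5
  ρ[d/g](S) → 5
  ρ[g/d](ρ[d/g](S)) → 5
  π[g](ρ[g/d](ρ[d/g](S))) → 5
  (π[g](S) ∪ π[g](ρ[g/d](ρ[d/g](S)))) → 10
E2 stepwise |·|:
  S → 5
  π[g](S) → 5
  S → 5
  ρ[d/g](S) → 5
  ρ[g/d](ρ[d/g](S)) → 5
  π[g](ρ[g/d](ρ[d/g](S))) → 5
  (π[g](S) − π[g](ρ[g/d](ρ[d/g](S)))) → 0

E1 result:
g
1
1
2
2
2
2
4
4
8
8
E2 result:
g
(0 rows)
Witness: (1,) appears 2× in E1 but 0× in E2.

no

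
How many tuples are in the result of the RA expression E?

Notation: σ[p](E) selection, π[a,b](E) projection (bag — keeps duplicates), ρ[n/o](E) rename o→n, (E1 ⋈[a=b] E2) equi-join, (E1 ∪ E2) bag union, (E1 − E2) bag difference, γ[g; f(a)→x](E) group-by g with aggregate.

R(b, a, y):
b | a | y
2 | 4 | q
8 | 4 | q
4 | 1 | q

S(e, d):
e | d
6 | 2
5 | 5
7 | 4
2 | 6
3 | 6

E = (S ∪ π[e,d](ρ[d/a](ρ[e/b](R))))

Stepwise |·|:
  S → 5
  R → 3
  ρ[e/b](R) → 3
  ρ[d/a](ρ[e/b](R)) → 3
  π[e,d](ρ[d/a](ρ[e/b](R))) → 3
  (S ∪ π[e,d](ρ[d/a](ρ[e/b](R)))) → 8

|E| = 8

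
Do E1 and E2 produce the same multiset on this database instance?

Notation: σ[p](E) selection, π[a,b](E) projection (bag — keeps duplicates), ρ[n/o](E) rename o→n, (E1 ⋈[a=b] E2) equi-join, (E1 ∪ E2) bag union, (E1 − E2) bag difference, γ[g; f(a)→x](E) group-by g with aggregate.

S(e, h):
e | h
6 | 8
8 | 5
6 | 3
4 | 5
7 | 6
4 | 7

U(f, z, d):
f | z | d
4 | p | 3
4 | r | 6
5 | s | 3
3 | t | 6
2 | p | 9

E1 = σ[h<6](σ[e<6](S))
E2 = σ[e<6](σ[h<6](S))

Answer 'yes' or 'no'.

E1 stepwise |·|:
  S → 6
  σ[e<6](S) → 2
  σ[h<6](σ[e<6](S)) → 1
E2 stepwise |·|:
  S → 6
  σ[h<6](S) → 3
  σ[e<6](σ[h<6](S)) → 1

E1 and E2 produce the same multiset:
e | h
4 | 5

yes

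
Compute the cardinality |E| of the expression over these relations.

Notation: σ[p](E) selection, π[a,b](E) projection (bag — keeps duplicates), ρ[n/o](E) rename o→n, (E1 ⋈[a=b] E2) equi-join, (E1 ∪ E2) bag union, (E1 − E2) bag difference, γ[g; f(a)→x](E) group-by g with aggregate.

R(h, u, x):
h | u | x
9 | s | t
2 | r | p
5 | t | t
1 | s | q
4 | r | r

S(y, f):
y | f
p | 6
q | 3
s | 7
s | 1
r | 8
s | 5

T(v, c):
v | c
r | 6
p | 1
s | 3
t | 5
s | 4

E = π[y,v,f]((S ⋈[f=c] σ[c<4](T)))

Stepwise |·|:
  S → 6
  T → 5
  σ[c<4](T) → 2
  (S ⋈[f=c] σ[c<4](T)) → 2
  π[y,v,f]((S ⋈[f=c] σ[c<4](T))) → 2

|E| = 2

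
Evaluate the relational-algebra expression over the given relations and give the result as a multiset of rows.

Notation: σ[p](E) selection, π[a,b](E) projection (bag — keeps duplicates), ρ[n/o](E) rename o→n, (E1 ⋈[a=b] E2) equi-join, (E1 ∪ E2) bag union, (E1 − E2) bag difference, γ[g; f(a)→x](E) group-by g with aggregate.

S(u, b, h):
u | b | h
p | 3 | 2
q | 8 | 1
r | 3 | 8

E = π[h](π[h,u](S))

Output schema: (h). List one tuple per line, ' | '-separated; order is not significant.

Per-node cardinality:
  S → 3
  π[h,u](S) → 3
  π[h](π[h,u](S)) → 3

== RESULT ==
h
1
2
8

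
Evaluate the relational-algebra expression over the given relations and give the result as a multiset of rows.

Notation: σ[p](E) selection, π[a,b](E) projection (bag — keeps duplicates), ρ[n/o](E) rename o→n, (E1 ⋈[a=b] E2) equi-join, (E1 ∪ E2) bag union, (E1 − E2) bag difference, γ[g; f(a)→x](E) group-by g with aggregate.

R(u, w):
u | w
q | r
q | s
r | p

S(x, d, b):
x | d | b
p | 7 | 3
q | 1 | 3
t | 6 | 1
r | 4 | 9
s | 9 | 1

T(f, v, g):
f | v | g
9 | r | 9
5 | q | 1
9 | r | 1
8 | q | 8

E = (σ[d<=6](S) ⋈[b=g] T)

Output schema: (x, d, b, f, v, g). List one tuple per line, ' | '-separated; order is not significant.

Per-node cardinality:
  S → 5
  σ[d<=6](S) → 3
  T → 4
  (σ[d<=6](S) ⋈[b=g] T) → 3

== RESULT ==
x | d | b | f | v | g
r | 4 | 9 | 9 | r | 9
t | 6 | 1 | 5 | q | 1
t | 6 | 1 | 9 | r | 1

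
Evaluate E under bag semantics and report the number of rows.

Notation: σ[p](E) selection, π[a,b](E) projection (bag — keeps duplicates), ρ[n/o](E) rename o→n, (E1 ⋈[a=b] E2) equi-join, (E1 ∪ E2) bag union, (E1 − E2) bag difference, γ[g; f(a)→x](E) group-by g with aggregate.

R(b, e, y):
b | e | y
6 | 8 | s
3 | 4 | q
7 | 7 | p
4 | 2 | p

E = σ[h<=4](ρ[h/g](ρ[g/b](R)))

Subexpression sizes:
  R → 4
  ρ[g/b](R) → 4
  ρ[h/g](ρ[g/b](R)) → 4
  σ[h<=4](ρ[h/g](ρ[g/b](R))) → 2

|E| = 2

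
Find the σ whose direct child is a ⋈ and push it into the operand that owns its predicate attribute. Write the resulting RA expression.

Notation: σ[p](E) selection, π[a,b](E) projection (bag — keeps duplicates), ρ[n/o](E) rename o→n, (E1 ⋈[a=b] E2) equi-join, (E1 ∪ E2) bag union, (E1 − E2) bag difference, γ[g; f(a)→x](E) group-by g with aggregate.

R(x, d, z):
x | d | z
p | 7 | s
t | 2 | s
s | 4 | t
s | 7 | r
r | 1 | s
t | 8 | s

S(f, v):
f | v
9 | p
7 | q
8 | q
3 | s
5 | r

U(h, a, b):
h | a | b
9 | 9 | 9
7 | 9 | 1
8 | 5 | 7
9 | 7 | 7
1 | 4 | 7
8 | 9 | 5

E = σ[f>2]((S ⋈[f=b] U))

σ filters on f, owned by the left side.
E' = (σ[f>2](S) ⋈[f=b] U)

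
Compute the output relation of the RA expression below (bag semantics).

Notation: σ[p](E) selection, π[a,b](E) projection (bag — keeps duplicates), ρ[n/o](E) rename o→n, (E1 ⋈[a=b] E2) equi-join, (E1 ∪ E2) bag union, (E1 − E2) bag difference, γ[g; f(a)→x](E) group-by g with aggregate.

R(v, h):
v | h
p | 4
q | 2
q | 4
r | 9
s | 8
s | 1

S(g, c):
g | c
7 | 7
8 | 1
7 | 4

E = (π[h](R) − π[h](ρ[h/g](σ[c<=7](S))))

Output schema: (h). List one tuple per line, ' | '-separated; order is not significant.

Subexpression sizes:
  R → 6
  π[h](R) → 6
  S → 3
  σ[c<=7](S) → 3
  ρ[h/g](σ[c<=7](S)) → 3
  π[h](ρ[h/g](σ[c<=7](S))) → 3
  (π[h](R) − π[h](ρ[h/g](σ[c<=7](S)))) → 5

== RESULT ==
h
1
2
4
4
9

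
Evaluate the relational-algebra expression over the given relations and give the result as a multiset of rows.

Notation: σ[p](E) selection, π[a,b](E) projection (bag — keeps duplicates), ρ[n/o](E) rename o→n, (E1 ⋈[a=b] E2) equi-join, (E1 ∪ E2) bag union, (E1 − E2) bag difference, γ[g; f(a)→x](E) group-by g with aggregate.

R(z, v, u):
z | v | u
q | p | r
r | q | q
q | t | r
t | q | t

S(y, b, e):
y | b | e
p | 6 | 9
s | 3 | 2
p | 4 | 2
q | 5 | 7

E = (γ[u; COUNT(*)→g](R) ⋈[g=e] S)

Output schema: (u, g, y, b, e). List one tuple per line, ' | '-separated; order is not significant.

Row counts bottom-up:
  R → 4
  γ[u; COUNT(*)→g](R) → 3
  S → 4
  (γ[u; COUNT(*)→g](R) ⋈[g=e] S) → 2

== RESULT ==
u | g | y | b | e
r | 2 | p | 4 | 2
r | 2 | s | 3 | 2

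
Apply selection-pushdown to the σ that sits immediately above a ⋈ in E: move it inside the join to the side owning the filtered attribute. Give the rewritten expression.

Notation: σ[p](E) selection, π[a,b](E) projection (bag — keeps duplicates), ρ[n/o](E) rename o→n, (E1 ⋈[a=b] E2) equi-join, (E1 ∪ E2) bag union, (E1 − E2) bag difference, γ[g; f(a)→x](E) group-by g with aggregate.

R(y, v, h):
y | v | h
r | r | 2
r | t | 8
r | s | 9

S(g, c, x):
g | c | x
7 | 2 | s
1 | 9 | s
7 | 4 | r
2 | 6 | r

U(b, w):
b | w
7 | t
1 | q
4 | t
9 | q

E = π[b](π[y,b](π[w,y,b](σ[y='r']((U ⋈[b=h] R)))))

σ filters on y, owned by the right side.
E' = π[b](π[y,b](π[w,y,b]((U ⋈[b=h] σ[y='r'](R)))))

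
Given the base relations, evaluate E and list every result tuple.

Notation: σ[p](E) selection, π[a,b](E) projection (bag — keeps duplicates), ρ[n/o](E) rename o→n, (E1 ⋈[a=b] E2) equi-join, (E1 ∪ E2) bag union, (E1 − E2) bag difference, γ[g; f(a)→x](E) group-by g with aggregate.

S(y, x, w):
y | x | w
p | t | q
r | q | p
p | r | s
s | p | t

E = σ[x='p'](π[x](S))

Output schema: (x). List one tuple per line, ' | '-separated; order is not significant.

Per-node cardinality:
  S → 4
  π[x](S) → 4
  σ[x='p'](π[x](S)) → 1

== RESULT ==
x
p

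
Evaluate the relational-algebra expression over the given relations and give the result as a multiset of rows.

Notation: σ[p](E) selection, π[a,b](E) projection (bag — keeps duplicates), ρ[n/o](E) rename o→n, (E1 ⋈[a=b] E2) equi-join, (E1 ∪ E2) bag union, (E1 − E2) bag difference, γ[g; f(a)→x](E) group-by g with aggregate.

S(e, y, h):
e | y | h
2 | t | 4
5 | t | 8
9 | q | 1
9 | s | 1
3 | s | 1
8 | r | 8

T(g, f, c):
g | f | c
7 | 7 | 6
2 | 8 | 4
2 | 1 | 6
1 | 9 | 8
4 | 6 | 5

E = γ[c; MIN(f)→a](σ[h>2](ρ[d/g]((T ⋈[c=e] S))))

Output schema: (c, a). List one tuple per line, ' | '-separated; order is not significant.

Per-node cardinality:
  T → 5
  S → 6
  (T ⋈[c=e] S) → 2
  ρ[d/g]((T ⋈[c=e] S)) → 2
  σ[h>2](ρ[d/g]((T ⋈[c=e] S))) → 2
  γ[c; MIN(f)→a](σ[h>2](ρ[d/g]((T ⋈[c=e] S)))) → 2

== RESULT ==
c | a
5 | 6
8 | 9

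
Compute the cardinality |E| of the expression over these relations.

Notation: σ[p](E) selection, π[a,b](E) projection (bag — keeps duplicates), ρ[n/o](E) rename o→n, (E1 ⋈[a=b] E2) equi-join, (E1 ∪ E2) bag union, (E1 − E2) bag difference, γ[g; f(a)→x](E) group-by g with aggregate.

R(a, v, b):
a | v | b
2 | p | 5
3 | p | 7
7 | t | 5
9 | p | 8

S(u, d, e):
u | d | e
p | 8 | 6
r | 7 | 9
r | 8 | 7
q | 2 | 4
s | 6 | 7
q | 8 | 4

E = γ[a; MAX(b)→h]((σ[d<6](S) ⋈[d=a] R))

Stepwise |·|:
  S → 6
  σ[d<6](S) → 1
  R → 4
  (σ[d<6](S) ⋈[d=a] R) → 1
  γ[a; MAX(b)→h]((σ[d<6](S) ⋈[d=a] R)) → 1

|E| = 1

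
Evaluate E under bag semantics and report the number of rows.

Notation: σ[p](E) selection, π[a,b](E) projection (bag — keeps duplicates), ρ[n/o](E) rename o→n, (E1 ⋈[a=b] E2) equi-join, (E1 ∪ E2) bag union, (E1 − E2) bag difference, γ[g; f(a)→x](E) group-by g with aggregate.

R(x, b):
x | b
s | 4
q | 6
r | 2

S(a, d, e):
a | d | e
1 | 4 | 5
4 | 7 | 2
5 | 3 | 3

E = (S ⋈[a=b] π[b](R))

Subexpression sizes:
  S → 3
  R → 3
  π[b](R) → 3
  (S ⋈[a=b] π[b](R)) → 1

|E| = 1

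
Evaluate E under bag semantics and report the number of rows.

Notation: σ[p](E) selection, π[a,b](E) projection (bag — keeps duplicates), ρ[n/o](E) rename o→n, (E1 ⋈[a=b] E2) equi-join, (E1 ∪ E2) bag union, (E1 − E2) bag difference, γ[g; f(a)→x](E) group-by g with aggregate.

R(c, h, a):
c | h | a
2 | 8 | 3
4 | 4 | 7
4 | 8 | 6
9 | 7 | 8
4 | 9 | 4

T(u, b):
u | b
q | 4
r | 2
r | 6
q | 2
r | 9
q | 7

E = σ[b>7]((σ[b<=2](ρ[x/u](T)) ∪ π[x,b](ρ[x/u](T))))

Subexpression sizes:
  T → 6
  ρ[x/u](T) → 6
  σ[b<=2](ρ[x/u](T)) → 2
  T → 6
  ρ[x/u](T) → 6
  π[x,b](ρ[x/u](T)) → 6
  (σ[b<=2](ρ[x/u](T)) ∪ π[x,b](ρ[x/u](T))) → 8
  σ[b>7]((σ[b<=2](ρ[x/u](T)) ∪ π[x,b](ρ[x/u](T)))) → 1

|E| = 1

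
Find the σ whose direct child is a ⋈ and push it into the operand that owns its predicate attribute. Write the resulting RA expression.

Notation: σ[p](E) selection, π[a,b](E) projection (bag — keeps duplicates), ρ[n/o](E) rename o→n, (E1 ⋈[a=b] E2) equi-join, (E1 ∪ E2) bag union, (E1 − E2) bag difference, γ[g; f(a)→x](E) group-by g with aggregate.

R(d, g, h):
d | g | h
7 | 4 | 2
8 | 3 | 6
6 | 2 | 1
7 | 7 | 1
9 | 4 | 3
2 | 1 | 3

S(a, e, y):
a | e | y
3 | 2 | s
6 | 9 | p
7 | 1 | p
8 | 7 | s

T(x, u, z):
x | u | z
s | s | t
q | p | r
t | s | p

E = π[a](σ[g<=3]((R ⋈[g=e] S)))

σ filters on g, owned by the left side.
E' = π[a]((σ[g<=3](R) ⋈[g=e] S))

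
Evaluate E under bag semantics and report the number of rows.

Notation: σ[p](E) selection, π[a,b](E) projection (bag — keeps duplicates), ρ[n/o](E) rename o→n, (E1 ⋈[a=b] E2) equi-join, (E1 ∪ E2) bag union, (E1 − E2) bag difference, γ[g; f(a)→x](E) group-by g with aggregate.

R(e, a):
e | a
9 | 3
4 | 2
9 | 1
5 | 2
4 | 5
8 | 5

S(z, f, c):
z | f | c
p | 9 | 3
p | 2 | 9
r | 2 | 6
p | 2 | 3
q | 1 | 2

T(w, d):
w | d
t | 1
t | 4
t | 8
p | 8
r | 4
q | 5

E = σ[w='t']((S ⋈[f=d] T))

Subexpression sizes:
  S → 5
  T → 6
  (S ⋈[f=d] T) → 1
  σ[w='t']((S ⋈[f=d] T)) → 1

|E| = 1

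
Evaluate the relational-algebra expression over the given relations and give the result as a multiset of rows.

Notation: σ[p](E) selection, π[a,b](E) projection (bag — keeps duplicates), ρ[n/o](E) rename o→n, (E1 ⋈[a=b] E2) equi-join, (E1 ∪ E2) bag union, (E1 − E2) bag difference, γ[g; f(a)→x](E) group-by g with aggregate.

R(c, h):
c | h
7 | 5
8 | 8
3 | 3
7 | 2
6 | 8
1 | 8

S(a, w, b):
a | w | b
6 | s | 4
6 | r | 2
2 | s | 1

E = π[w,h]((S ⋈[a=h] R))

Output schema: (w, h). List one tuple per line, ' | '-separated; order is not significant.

Stepwise |·|:
  S → 3
  R → 6
  (S ⋈[a=h] R) → 1
  π[w,h]((S ⋈[a=h] R)) → 1

== RESULT ==
w | h
s | 2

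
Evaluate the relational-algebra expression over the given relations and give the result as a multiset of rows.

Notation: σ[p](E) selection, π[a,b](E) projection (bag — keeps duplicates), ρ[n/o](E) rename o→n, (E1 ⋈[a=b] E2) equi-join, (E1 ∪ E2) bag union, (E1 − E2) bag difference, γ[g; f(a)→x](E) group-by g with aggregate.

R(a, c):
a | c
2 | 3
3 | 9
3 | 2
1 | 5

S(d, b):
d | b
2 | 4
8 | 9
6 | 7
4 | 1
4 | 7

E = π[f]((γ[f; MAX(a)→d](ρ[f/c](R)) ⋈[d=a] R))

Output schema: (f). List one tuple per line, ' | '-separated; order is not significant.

Subexpression sizes:
  R → 4
  ρ[f/c](R) → 4
  γ[f; MAX(a)→d](ρ[f/c](R)) → 4
  R → 4
  (γ[f; MAX(a)→d](ρ[f/c](R)) ⋈[d=a] R) → 6
  π[f]((γ[f; MAX(a)→d](ρ[f/c](R)) ⋈[d=a] R)) → 6

== RESULT ==
f
2
2
3
5
9
9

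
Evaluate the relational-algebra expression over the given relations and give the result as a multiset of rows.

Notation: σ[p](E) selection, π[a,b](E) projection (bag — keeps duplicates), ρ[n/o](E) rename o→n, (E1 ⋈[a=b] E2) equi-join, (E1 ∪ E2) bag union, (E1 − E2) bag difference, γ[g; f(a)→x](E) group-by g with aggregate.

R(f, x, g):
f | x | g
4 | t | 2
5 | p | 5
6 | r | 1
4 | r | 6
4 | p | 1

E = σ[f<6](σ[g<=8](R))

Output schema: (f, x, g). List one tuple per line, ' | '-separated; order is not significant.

Row counts bottom-up:
  R → 5
  σ[g<=8](R) → 5
  σ[f<6](σ[g<=8](R)) → 4

== RESULT ==
f | x | g
4 | p | 1
4 | r | 6
4 | t | 2
5 | p | 5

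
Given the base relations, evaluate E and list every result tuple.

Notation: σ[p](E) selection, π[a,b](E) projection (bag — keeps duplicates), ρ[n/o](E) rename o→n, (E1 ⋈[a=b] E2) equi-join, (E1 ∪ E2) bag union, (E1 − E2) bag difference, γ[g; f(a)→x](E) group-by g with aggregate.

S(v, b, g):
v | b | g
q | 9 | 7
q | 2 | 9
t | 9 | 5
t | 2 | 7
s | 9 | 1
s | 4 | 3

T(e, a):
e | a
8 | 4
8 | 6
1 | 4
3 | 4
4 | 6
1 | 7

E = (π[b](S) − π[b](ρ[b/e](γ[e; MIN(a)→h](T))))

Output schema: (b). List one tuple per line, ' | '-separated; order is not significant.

Subexpression sizes:
  S → 6
  π[b](S) → 6
  T → 6
  γ[e; MIN(a)→h](T) → 4
  ρ[b/e](γ[e; MIN(a)→h](T)) → 4
  π[b](ρ[b/e](γ[e; MIN(a)→h](T))) → 4
  (π[b](S) − π[b](ρ[b/e](γ[e; MIN(a)→h](T)))) → 5

== RESULT ==
b
2
2
9
9
9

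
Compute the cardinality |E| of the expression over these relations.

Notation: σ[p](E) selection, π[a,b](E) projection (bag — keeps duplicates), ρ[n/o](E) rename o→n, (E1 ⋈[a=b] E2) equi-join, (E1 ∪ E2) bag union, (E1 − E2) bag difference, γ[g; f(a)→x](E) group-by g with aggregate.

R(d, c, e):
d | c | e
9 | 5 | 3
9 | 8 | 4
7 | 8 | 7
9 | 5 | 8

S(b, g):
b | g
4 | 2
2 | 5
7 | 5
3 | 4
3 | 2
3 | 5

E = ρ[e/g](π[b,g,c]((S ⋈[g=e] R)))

Stepwise |·|:
  S → 6
  R → 4
  (S ⋈[g=e] R) → 1
  π[b,g,c]((S ⋈[g=e] R)) → 1
  ρ[e/g](π[b,g,c]((S ⋈[g=e] R))) → 1

|E| = 1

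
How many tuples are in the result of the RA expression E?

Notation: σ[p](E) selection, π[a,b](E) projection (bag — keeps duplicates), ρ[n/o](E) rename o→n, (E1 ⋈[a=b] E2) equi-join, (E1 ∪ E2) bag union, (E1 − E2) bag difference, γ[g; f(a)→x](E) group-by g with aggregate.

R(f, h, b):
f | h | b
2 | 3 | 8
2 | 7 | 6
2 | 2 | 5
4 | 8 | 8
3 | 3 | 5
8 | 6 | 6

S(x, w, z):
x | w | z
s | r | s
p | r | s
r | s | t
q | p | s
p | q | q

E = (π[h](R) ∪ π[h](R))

Subexpression sizes:
  R → 6
  π[h](R) → 6
  R → 6
  π[h](R) → 6
  (π[h](R) ∪ π[h](R)) → 12

|E| = 12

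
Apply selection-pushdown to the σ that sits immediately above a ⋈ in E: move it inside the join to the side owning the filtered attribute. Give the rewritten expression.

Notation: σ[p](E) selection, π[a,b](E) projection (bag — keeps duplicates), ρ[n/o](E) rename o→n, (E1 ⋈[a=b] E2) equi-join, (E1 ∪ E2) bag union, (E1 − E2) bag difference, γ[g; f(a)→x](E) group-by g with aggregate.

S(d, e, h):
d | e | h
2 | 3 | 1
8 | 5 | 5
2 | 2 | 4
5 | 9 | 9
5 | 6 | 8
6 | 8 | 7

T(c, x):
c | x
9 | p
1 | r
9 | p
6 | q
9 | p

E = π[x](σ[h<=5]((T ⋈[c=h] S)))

σ filters on h, owned by the right side.
E' = π[x]((T ⋈[c=h] σ[h<=5](S)))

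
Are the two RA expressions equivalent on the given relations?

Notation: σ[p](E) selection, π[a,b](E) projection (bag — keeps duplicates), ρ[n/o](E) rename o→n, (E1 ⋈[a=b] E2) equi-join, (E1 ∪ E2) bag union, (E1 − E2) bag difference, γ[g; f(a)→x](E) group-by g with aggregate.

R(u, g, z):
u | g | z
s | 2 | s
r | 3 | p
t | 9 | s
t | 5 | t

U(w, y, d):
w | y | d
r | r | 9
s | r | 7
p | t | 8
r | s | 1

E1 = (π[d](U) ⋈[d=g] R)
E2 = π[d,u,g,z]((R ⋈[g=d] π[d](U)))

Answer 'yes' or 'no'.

E1 stepwise |·|:
  U → 4
  π[d](U) → 4
  R → 4
  (π[d](U) ⋈[d=g] R) → 1
E2 stepwise |·|:
  R → 4
  U → 4
  π[d](U) → 4
  (R ⋈[g=d] π[d](U)) → 1
  π[d,u,g,z]((R ⋈[g=d] π[d](U))) → 1

E1 and E2 produce the same multiset:
d | u | g | z
9 | t | 9 | s

yes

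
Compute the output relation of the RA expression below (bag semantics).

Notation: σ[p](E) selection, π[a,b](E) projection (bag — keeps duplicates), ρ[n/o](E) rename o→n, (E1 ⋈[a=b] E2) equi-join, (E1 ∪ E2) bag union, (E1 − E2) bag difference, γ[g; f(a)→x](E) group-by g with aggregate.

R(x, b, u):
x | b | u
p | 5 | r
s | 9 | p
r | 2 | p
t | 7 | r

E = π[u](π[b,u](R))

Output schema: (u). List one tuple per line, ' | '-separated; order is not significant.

Row counts bottom-up:
  R → 4
  π[b,u](R) → 4
  π[u](π[b,u](R)) → 4

== RESULT ==
u
p
p
r
r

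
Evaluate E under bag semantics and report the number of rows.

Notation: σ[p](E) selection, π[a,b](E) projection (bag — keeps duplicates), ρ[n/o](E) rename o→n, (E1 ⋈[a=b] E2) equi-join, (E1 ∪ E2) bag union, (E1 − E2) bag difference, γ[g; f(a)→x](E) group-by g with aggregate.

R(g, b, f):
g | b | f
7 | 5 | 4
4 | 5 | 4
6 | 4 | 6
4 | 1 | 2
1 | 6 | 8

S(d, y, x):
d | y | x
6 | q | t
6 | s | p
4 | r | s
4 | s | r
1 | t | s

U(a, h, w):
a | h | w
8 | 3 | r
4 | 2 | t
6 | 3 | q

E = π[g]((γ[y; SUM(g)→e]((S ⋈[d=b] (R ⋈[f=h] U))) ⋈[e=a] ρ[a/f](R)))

Subexpression sizes:
  S → 5
  R → 5
  U → 3
  (R ⋈[f=h] U) → 1
  (S ⋈[d=b] (R ⋈[f=h] U)) → 1
  γ[y; SUM(g)→e]((S ⋈[d=b] (R ⋈[f=h] U))) → 1
  R → 5
  ρ[a/f](R) → 5
  (γ[y; SUM(g)→e]((S ⋈[d=b] (R ⋈[f=h] U))) ⋈[e=a] ρ[a/f](R)) → 2
  π[g]((γ[y; SUM(g)→e]((S ⋈[d=b] (R ⋈[f=h] U))) ⋈[e=a] ρ[a/f](R))) → 2

|E| = 2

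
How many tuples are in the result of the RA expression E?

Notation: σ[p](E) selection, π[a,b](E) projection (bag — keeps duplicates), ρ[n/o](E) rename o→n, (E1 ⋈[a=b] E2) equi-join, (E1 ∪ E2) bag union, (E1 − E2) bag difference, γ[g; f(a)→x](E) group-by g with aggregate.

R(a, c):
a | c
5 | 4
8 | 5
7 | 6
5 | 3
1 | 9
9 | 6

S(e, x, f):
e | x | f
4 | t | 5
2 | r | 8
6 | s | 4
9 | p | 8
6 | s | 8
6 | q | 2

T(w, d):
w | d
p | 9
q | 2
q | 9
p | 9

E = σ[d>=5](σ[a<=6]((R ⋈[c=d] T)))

Row counts bottom-up:
  R → 6
  T → 4
  (R ⋈[c=d] T) → 3
  σ[a<=6]((R ⋈[c=d] T)) → 3
  σ[d>=5](σ[a<=6]((R ⋈[c=d] T))) → 3

|E| = 3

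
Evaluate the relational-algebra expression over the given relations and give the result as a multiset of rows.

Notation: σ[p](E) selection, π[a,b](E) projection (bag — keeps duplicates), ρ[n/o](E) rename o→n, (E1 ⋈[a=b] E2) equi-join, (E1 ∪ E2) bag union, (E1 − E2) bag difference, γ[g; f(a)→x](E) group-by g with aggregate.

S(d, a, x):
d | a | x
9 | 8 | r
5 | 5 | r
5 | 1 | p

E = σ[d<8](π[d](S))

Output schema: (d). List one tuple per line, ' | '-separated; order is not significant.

Per-node cardinality:
  S → 3
  π[d](S) → 3
  σ[d<8](π[d](S)) → 2

== RESULT ==
d
5
5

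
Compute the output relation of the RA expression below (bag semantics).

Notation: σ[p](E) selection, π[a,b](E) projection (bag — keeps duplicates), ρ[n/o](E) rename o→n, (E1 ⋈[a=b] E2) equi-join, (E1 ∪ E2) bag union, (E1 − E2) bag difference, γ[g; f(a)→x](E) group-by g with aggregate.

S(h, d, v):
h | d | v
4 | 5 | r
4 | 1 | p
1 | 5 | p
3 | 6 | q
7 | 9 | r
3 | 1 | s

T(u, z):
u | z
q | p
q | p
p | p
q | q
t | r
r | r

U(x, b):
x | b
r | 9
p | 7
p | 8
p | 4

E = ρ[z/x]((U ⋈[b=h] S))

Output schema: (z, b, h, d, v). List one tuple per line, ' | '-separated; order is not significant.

Stepwise |·|:
  U → 4
  S → 6
  (U ⋈[b=h] S) → 3
  ρ[z/x]((U ⋈[b=h] S)) → 3

== RESULT ==
z | b | h | d | v
p | 4 | 4 | 1 | p
p | 4 | 4 | 5 | r
p | 7 | 7 | 9 | r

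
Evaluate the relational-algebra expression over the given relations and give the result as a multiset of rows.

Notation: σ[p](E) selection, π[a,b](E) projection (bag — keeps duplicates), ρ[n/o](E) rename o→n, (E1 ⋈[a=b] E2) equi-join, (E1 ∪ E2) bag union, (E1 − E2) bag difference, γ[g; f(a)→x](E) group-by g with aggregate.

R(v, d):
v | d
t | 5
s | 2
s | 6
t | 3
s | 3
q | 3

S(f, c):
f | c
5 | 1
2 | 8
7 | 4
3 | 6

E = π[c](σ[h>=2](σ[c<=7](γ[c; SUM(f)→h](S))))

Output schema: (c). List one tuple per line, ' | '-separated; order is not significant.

Subexpression sizes:
  S → 4
  γ[c; SUM(f)→h](S) → 4
  σ[c<=7](γ[c; SUM(f)→h](S)) → 3
  σ[h>=2](σ[c<=7](γ[c; SUM(f)→h](S))) → 3
  π[c](σ[h>=2](σ[c<=7](γ[c; SUM(f)→h](S)))) → 3

== RESULT ==
c
1
4
6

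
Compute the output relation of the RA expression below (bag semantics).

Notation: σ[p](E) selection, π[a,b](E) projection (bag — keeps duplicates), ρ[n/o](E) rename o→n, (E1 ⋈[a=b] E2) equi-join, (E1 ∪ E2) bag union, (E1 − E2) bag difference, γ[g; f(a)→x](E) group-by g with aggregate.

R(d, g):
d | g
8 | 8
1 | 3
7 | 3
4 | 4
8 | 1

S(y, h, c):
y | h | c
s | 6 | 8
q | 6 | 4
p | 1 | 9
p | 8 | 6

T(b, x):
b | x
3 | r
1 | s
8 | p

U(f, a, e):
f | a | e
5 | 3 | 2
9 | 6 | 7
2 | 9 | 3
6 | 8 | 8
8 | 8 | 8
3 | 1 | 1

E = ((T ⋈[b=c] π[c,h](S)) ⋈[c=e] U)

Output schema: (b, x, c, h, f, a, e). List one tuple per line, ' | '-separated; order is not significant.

Per-node cardinality:
  T → 3
  S → 4
  π[c,h](S) → 4
  (T ⋈[b=c] π[c,h](S)) → 1
  U → 6
  ((T ⋈[b=c] π[c,h](S)) ⋈[c=e] U) → 2

== RESULT ==
b | x | c | h | f | a | e
8 | p | 8 | 6 | 6 | 8 | 8
8 | p | 8 | 6 | 8 | 8 | 8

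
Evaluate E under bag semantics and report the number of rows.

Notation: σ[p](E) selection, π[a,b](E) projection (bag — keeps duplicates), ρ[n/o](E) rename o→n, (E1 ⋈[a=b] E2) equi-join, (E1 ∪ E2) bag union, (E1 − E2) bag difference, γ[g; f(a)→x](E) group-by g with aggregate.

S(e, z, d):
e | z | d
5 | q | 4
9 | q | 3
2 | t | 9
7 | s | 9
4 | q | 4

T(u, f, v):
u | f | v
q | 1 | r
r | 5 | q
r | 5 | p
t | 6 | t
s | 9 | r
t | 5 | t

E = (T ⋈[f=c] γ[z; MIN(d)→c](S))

Subexpression sizes:
  T → 6
  S → 5
  γ[z; MIN(d)→c](S) → 3
  (T ⋈[f=c] γ[z; MIN(d)→c](S)) → 2

|E| = 2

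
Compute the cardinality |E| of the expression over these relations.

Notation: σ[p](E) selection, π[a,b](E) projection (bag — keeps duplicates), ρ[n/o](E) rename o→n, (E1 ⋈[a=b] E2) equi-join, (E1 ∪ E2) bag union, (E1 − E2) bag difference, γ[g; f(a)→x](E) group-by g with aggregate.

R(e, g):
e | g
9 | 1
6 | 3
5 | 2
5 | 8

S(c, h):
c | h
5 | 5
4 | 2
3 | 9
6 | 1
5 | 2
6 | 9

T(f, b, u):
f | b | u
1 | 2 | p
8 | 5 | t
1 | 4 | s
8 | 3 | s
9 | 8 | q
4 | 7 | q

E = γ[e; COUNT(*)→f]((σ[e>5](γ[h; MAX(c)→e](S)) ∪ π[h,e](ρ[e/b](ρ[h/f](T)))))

Row counts bottom-up:
  S → 6
  γ[h; MAX(c)→e](S) → 4
  σ[e>5](γ[h; MAX(c)→e](S)) → 2
  T → 6
  ρ[h/f](T) → 6
  ρ[e/b](ρ[h/f](T)) → 6
  π[h,e](ρ[e/b](ρ[h/f](T))) → 6
  (σ[e>5](γ[h; MAX(c)→e](S)) ∪ π[h,e](ρ[e/b](ρ[h/f](T)))) → 8
  γ[e; COUNT(*)→f]((σ[e>5](γ[h; MAX(c)→e](S)) ∪ π[h,e](ρ[e/b](ρ[h/f](T))))) → 7

|E| = 7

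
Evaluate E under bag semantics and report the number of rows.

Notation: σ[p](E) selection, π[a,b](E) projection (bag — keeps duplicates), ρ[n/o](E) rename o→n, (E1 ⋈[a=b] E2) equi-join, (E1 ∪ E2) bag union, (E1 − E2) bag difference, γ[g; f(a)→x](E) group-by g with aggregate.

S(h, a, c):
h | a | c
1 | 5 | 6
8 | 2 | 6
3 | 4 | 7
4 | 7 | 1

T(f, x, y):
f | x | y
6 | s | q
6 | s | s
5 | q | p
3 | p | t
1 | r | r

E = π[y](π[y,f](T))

Subexpression sizes:
  T → 5
  π[y,f](T) → 5
  π[y](π[y,f](T)) → 5

|E| = 5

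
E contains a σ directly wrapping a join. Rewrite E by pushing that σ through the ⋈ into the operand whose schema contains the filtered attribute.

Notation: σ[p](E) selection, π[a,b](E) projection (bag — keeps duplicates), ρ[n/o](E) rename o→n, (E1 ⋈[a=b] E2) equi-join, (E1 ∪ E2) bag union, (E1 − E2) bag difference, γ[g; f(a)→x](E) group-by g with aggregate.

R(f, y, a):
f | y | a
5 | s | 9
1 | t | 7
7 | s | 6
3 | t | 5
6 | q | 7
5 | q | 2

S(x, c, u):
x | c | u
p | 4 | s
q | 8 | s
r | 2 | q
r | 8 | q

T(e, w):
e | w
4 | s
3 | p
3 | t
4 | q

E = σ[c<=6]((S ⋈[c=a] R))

σ filters on c, owned by the left side.
E' = (σ[c<=6](S) ⋈[c=a] R)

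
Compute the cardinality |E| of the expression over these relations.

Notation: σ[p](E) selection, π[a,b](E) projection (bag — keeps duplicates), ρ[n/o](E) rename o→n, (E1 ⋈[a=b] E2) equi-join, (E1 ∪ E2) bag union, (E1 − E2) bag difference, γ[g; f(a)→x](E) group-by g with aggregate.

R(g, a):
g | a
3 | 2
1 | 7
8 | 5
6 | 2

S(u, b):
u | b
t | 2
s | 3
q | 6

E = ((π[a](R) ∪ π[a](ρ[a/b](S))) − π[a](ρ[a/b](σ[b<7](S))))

Subexpression sizes:
  R → 4
  π[a](R) → 4
  S → 3
  ρ[a/b](S) → 3
  π[a](ρ[a/b](S)) → 3
  (π[a](R) ∪ π[a](ρ[a/b](S))) → 7
  S → 3
  σ[b<7](S) → 3
  ρ[a/b](σ[b<7](S)) → 3
  π[a](ρ[a/b](σ[b<7](S))) → 3
  ((π[a](R) ∪ π[a](ρ[a/b](S))) − π[a](ρ[a/b](σ[b<7](S)))) → 4

|E| = 4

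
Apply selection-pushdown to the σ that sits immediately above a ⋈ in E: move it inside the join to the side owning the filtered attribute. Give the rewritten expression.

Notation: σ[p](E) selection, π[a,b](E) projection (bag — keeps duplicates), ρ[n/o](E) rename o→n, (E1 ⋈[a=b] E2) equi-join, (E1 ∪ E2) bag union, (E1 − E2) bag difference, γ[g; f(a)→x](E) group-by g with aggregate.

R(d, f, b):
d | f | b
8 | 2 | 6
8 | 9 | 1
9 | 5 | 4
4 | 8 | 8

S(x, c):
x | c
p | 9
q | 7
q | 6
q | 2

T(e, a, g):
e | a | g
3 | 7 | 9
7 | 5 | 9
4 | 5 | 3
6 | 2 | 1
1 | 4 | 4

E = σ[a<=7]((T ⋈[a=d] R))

σ filters on a, owned by the left side.
E' = (σ[a<=7](T) ⋈[a=d] R)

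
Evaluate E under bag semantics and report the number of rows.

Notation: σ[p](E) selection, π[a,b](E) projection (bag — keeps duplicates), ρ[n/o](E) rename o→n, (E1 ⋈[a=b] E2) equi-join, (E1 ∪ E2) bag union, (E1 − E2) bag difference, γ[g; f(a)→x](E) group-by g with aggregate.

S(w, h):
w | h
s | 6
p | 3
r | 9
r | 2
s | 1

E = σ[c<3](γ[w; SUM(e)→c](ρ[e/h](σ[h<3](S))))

Stepwise |·|:
  S → 5
  σ[h<3](S) → 2
  ρ[e/h](σ[h<3](S)) → 2
  γ[w; SUM(e)→c](ρ[e/h](σ[h<3](S))) → 2
  σ[c<3](γ[w; SUM(e)→c](ρ[e/h](σ[h<3](S)))) → 2

|E| = 2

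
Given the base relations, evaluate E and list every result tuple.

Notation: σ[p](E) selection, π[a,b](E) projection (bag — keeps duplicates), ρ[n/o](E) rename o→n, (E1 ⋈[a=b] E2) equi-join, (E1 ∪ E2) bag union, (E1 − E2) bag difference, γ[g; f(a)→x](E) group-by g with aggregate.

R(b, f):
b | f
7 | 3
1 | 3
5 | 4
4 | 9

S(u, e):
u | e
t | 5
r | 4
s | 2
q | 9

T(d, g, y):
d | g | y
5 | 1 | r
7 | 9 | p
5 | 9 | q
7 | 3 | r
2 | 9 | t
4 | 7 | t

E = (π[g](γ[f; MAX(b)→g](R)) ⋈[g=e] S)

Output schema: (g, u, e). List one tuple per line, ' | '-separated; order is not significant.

Row counts bottom-up:
  R → 4
  γ[f; MAX(b)→g](R) → 3
  π[g](γ[f; MAX(b)→g](R)) → 3
  S → 4
  (π[g](γ[f; MAX(b)→g](R)) ⋈[g=e] S) → 2

== RESULT ==
g | u | e
4 | r | 4
5 | t | 5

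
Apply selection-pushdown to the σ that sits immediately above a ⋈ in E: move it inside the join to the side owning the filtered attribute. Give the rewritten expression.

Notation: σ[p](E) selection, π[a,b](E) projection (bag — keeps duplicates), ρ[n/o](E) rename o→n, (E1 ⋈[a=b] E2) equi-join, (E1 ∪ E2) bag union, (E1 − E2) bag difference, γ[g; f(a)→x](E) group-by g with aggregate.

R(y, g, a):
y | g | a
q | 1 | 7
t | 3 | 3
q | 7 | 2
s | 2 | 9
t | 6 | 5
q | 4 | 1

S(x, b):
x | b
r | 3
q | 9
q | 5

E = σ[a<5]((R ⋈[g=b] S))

σ filters on a, owned by the left side.
E' = (σ[a<5](R) ⋈[g=b] S)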